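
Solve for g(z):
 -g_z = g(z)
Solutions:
 g(z) = C1*exp(-z)


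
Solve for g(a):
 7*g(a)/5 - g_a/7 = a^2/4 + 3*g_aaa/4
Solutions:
 g(a) = C1*exp(-a*(-10*2^(2/3)*245^(1/3)/(3087 + sqrt(9532369))^(1/3) + 350^(1/3)*(3087 + sqrt(9532369))^(1/3))/210)*sin(sqrt(3)*a*(10*2^(2/3)*245^(1/3)/(3087 + sqrt(9532369))^(1/3) + 350^(1/3)*(3087 + sqrt(9532369))^(1/3))/210) + C2*exp(-a*(-10*2^(2/3)*245^(1/3)/(3087 + sqrt(9532369))^(1/3) + 350^(1/3)*(3087 + sqrt(9532369))^(1/3))/210)*cos(sqrt(3)*a*(10*2^(2/3)*245^(1/3)/(3087 + sqrt(9532369))^(1/3) + 350^(1/3)*(3087 + sqrt(9532369))^(1/3))/210) + C3*exp(a*(-10*2^(2/3)*245^(1/3)/(3087 + sqrt(9532369))^(1/3) + 350^(1/3)*(3087 + sqrt(9532369))^(1/3))/105) + 5*a^2/28 + 25*a/686 + 125/33614


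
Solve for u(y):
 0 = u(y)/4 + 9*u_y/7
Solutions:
 u(y) = C1*exp(-7*y/36)


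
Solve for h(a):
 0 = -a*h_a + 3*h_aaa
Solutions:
 h(a) = C1 + Integral(C2*airyai(3^(2/3)*a/3) + C3*airybi(3^(2/3)*a/3), a)


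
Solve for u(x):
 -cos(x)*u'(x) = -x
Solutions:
 u(x) = C1 + Integral(x/cos(x), x)


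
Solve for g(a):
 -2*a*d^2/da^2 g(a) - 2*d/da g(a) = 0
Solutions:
 g(a) = C1 + C2*log(a)


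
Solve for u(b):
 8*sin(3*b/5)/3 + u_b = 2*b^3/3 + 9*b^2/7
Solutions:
 u(b) = C1 + b^4/6 + 3*b^3/7 + 40*cos(3*b/5)/9


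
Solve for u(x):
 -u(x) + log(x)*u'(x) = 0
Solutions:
 u(x) = C1*exp(li(x))


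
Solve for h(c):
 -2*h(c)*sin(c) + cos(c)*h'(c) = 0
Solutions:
 h(c) = C1/cos(c)^2


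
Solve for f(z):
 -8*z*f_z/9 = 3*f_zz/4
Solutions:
 f(z) = C1 + C2*erf(4*sqrt(3)*z/9)


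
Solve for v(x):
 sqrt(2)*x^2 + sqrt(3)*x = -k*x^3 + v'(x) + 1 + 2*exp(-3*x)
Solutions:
 v(x) = C1 + k*x^4/4 + sqrt(2)*x^3/3 + sqrt(3)*x^2/2 - x + 2*exp(-3*x)/3


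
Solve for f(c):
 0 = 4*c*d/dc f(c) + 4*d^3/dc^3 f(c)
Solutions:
 f(c) = C1 + Integral(C2*airyai(-c) + C3*airybi(-c), c)


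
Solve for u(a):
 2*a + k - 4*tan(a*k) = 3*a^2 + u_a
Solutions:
 u(a) = C1 - a^3 + a^2 + a*k - 4*Piecewise((-log(cos(a*k))/k, Ne(k, 0)), (0, True))


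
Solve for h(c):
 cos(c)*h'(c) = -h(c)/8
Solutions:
 h(c) = C1*(sin(c) - 1)^(1/16)/(sin(c) + 1)^(1/16)


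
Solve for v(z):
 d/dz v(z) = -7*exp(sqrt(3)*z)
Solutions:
 v(z) = C1 - 7*sqrt(3)*exp(sqrt(3)*z)/3


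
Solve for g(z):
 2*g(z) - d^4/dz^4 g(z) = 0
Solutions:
 g(z) = C1*exp(-2^(1/4)*z) + C2*exp(2^(1/4)*z) + C3*sin(2^(1/4)*z) + C4*cos(2^(1/4)*z)


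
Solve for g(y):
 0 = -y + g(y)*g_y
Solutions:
 g(y) = -sqrt(C1 + y^2)
 g(y) = sqrt(C1 + y^2)


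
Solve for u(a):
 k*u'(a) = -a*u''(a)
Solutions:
 u(a) = C1 + a^(1 - re(k))*(C2*sin(log(a)*Abs(im(k))) + C3*cos(log(a)*im(k)))


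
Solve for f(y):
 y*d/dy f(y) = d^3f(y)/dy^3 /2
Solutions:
 f(y) = C1 + Integral(C2*airyai(2^(1/3)*y) + C3*airybi(2^(1/3)*y), y)


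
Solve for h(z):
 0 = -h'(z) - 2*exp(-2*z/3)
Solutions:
 h(z) = C1 + 3*exp(-2*z/3)


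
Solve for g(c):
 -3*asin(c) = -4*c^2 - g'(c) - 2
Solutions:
 g(c) = C1 - 4*c^3/3 + 3*c*asin(c) - 2*c + 3*sqrt(1 - c^2)


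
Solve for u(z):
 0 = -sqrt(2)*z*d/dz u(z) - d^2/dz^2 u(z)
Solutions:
 u(z) = C1 + C2*erf(2^(3/4)*z/2)


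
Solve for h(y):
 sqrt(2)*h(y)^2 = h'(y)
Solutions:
 h(y) = -1/(C1 + sqrt(2)*y)


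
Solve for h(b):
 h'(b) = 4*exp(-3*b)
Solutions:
 h(b) = C1 - 4*exp(-3*b)/3


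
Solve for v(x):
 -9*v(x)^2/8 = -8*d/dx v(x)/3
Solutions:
 v(x) = -64/(C1 + 27*x)


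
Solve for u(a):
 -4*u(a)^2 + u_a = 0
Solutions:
 u(a) = -1/(C1 + 4*a)


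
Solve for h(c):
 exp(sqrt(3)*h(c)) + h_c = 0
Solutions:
 h(c) = sqrt(3)*(2*log(1/(C1 + c)) - log(3))/6


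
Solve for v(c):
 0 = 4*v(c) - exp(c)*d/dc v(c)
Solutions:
 v(c) = C1*exp(-4*exp(-c))


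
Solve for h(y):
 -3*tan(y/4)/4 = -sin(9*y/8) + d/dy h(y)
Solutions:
 h(y) = C1 + 3*log(cos(y/4)) - 8*cos(9*y/8)/9


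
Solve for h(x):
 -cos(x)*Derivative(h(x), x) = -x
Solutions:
 h(x) = C1 + Integral(x/cos(x), x)


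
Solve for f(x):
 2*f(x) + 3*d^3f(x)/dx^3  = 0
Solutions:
 f(x) = C3*exp(-2^(1/3)*3^(2/3)*x/3) + (C1*sin(2^(1/3)*3^(1/6)*x/2) + C2*cos(2^(1/3)*3^(1/6)*x/2))*exp(2^(1/3)*3^(2/3)*x/6)


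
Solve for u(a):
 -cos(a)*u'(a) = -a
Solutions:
 u(a) = C1 + Integral(a/cos(a), a)


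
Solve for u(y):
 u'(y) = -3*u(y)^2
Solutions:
 u(y) = 1/(C1 + 3*y)


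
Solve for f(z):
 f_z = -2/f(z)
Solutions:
 f(z) = -sqrt(C1 - 4*z)
 f(z) = sqrt(C1 - 4*z)


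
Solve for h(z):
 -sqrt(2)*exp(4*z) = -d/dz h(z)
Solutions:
 h(z) = C1 + sqrt(2)*exp(4*z)/4


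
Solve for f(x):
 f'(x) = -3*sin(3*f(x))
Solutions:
 f(x) = -acos((-C1 - exp(18*x))/(C1 - exp(18*x)))/3 + 2*pi/3
 f(x) = acos((-C1 - exp(18*x))/(C1 - exp(18*x)))/3


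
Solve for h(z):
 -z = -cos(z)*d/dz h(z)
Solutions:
 h(z) = C1 + Integral(z/cos(z), z)


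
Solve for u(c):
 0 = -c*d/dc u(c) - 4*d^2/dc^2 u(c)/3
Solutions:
 u(c) = C1 + C2*erf(sqrt(6)*c/4)


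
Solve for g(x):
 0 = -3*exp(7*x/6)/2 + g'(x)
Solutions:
 g(x) = C1 + 9*exp(7*x/6)/7


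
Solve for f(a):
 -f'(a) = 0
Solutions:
 f(a) = C1


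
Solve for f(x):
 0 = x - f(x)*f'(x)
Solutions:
 f(x) = -sqrt(C1 + x^2)
 f(x) = sqrt(C1 + x^2)


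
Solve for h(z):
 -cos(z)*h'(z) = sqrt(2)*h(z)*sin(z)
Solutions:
 h(z) = C1*cos(z)^(sqrt(2))


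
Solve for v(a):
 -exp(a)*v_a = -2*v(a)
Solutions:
 v(a) = C1*exp(-2*exp(-a))


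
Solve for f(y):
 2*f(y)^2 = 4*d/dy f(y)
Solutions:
 f(y) = -2/(C1 + y)


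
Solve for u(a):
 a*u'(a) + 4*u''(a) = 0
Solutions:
 u(a) = C1 + C2*erf(sqrt(2)*a/4)


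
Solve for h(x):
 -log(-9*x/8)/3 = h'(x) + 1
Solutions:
 h(x) = C1 - x*log(-x)/3 + x*(-2*log(3)/3 - 2/3 + log(2))


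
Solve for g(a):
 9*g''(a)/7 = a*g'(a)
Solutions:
 g(a) = C1 + C2*erfi(sqrt(14)*a/6)


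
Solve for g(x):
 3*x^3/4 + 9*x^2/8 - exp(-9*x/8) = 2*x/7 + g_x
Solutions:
 g(x) = C1 + 3*x^4/16 + 3*x^3/8 - x^2/7 + 8*exp(-9*x/8)/9


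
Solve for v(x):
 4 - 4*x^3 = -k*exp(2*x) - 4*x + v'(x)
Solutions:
 v(x) = C1 + k*exp(2*x)/2 - x^4 + 2*x^2 + 4*x


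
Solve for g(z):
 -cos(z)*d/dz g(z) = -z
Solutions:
 g(z) = C1 + Integral(z/cos(z), z)


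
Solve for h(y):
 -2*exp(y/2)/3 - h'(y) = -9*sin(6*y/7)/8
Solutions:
 h(y) = C1 - 4*exp(y/2)/3 - 21*cos(6*y/7)/16


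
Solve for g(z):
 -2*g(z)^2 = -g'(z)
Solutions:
 g(z) = -1/(C1 + 2*z)


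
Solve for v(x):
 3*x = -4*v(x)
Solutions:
 v(x) = -3*x/4


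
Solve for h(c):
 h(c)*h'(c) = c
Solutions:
 h(c) = -sqrt(C1 + c^2)
 h(c) = sqrt(C1 + c^2)


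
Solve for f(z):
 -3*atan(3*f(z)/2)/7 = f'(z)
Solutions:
 Integral(1/atan(3*_y/2), (_y, f(z))) = C1 - 3*z/7


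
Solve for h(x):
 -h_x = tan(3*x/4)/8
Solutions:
 h(x) = C1 + log(cos(3*x/4))/6


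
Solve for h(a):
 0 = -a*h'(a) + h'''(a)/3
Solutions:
 h(a) = C1 + Integral(C2*airyai(3^(1/3)*a) + C3*airybi(3^(1/3)*a), a)


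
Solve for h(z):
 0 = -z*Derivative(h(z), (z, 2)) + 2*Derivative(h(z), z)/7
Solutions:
 h(z) = C1 + C2*z^(9/7)


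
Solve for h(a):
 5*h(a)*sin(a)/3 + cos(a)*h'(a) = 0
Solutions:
 h(a) = C1*cos(a)^(5/3)


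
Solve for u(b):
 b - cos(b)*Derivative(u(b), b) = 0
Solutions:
 u(b) = C1 + Integral(b/cos(b), b)


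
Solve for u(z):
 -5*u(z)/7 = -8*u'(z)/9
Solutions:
 u(z) = C1*exp(45*z/56)


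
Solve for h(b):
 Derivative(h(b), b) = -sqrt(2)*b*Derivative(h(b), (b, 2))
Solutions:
 h(b) = C1 + C2*b^(1 - sqrt(2)/2)


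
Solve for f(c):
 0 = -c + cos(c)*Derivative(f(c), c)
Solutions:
 f(c) = C1 + Integral(c/cos(c), c)


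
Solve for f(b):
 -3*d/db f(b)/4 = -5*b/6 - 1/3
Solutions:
 f(b) = C1 + 5*b^2/9 + 4*b/9


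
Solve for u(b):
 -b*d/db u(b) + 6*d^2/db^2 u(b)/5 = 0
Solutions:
 u(b) = C1 + C2*erfi(sqrt(15)*b/6)


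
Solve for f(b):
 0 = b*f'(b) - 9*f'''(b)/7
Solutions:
 f(b) = C1 + Integral(C2*airyai(21^(1/3)*b/3) + C3*airybi(21^(1/3)*b/3), b)


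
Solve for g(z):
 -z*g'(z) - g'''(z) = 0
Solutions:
 g(z) = C1 + Integral(C2*airyai(-z) + C3*airybi(-z), z)


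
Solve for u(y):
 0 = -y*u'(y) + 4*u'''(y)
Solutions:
 u(y) = C1 + Integral(C2*airyai(2^(1/3)*y/2) + C3*airybi(2^(1/3)*y/2), y)


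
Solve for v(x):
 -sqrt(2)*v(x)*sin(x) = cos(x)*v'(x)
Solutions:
 v(x) = C1*cos(x)^(sqrt(2))


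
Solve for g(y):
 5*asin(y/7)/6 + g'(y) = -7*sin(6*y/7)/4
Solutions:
 g(y) = C1 - 5*y*asin(y/7)/6 - 5*sqrt(49 - y^2)/6 + 49*cos(6*y/7)/24


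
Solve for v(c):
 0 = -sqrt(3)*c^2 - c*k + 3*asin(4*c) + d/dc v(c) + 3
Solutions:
 v(c) = C1 + sqrt(3)*c^3/3 + c^2*k/2 - 3*c*asin(4*c) - 3*c - 3*sqrt(1 - 16*c^2)/4


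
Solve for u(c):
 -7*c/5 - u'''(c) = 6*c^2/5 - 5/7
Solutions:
 u(c) = C1 + C2*c + C3*c^2 - c^5/50 - 7*c^4/120 + 5*c^3/42


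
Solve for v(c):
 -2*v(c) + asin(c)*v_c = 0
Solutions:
 v(c) = C1*exp(2*Integral(1/asin(c), c))


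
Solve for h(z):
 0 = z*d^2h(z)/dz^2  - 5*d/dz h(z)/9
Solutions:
 h(z) = C1 + C2*z^(14/9)


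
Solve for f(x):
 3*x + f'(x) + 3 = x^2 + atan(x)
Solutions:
 f(x) = C1 + x^3/3 - 3*x^2/2 + x*atan(x) - 3*x - log(x^2 + 1)/2


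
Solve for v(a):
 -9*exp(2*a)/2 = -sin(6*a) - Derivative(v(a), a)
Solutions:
 v(a) = C1 + 9*exp(2*a)/4 + cos(6*a)/6


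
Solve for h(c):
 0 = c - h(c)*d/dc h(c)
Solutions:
 h(c) = -sqrt(C1 + c^2)
 h(c) = sqrt(C1 + c^2)


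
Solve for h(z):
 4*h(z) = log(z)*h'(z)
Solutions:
 h(z) = C1*exp(4*li(z))


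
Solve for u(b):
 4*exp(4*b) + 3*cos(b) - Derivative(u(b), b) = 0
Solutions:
 u(b) = C1 + exp(4*b) + 3*sin(b)


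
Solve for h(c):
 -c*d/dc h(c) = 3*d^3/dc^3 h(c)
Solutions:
 h(c) = C1 + Integral(C2*airyai(-3^(2/3)*c/3) + C3*airybi(-3^(2/3)*c/3), c)


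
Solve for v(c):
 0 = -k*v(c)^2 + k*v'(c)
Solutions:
 v(c) = -1/(C1 + c)


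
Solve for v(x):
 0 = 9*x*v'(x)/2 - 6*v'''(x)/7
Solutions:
 v(x) = C1 + Integral(C2*airyai(42^(1/3)*x/2) + C3*airybi(42^(1/3)*x/2), x)


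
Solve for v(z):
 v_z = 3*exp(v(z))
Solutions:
 v(z) = log(-1/(C1 + 3*z))


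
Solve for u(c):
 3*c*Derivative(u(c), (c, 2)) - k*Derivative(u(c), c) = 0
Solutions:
 u(c) = C1 + c^(re(k)/3 + 1)*(C2*sin(log(c)*Abs(im(k))/3) + C3*cos(log(c)*im(k)/3))


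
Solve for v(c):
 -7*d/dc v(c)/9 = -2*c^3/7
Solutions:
 v(c) = C1 + 9*c^4/98


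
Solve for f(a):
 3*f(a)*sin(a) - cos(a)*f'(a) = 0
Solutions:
 f(a) = C1/cos(a)^3


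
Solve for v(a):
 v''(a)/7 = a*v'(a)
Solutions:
 v(a) = C1 + C2*erfi(sqrt(14)*a/2)


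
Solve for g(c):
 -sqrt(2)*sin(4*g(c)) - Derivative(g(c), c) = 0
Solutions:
 g(c) = -acos((-C1 - exp(8*sqrt(2)*c))/(C1 - exp(8*sqrt(2)*c)))/4 + pi/2
 g(c) = acos((-C1 - exp(8*sqrt(2)*c))/(C1 - exp(8*sqrt(2)*c)))/4


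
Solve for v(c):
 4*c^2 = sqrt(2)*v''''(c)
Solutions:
 v(c) = C1 + C2*c + C3*c^2 + C4*c^3 + sqrt(2)*c^6/180


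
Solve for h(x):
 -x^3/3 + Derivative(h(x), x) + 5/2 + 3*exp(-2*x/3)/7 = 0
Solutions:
 h(x) = C1 + x^4/12 - 5*x/2 + 9*exp(-2*x/3)/14


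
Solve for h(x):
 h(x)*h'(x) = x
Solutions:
 h(x) = -sqrt(C1 + x^2)
 h(x) = sqrt(C1 + x^2)


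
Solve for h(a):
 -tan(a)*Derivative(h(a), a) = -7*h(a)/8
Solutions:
 h(a) = C1*sin(a)^(7/8)


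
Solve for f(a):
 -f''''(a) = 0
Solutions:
 f(a) = C1 + C2*a + C3*a^2 + C4*a^3


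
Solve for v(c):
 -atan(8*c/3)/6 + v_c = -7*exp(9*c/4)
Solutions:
 v(c) = C1 + c*atan(8*c/3)/6 - 28*exp(9*c/4)/9 - log(64*c^2 + 9)/32


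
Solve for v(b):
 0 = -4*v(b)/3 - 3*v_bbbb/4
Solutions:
 v(b) = (C1*sin(sqrt(6)*b/3) + C2*cos(sqrt(6)*b/3))*exp(-sqrt(6)*b/3) + (C3*sin(sqrt(6)*b/3) + C4*cos(sqrt(6)*b/3))*exp(sqrt(6)*b/3)


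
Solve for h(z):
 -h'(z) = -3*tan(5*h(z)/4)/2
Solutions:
 h(z) = -4*asin(C1*exp(15*z/8))/5 + 4*pi/5
 h(z) = 4*asin(C1*exp(15*z/8))/5


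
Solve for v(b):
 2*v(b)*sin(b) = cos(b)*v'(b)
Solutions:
 v(b) = C1/cos(b)^2


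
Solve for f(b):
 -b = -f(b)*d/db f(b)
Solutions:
 f(b) = -sqrt(C1 + b^2)
 f(b) = sqrt(C1 + b^2)


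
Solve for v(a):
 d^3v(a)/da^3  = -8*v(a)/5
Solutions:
 v(a) = C3*exp(-2*5^(2/3)*a/5) + (C1*sin(sqrt(3)*5^(2/3)*a/5) + C2*cos(sqrt(3)*5^(2/3)*a/5))*exp(5^(2/3)*a/5)


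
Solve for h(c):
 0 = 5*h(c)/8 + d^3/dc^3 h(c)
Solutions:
 h(c) = C3*exp(-5^(1/3)*c/2) + (C1*sin(sqrt(3)*5^(1/3)*c/4) + C2*cos(sqrt(3)*5^(1/3)*c/4))*exp(5^(1/3)*c/4)


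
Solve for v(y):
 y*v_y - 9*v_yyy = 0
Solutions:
 v(y) = C1 + Integral(C2*airyai(3^(1/3)*y/3) + C3*airybi(3^(1/3)*y/3), y)


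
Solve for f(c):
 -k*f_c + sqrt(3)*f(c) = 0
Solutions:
 f(c) = C1*exp(sqrt(3)*c/k)


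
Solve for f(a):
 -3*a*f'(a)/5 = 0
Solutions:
 f(a) = C1


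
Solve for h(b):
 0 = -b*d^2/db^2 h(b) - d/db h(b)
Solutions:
 h(b) = C1 + C2*log(b)


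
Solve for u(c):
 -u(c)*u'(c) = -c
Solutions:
 u(c) = -sqrt(C1 + c^2)
 u(c) = sqrt(C1 + c^2)


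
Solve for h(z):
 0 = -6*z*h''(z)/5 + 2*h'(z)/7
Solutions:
 h(z) = C1 + C2*z^(26/21)


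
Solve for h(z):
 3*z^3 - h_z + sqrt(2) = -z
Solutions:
 h(z) = C1 + 3*z^4/4 + z^2/2 + sqrt(2)*z


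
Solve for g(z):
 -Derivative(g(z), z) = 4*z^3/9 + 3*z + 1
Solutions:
 g(z) = C1 - z^4/9 - 3*z^2/2 - z


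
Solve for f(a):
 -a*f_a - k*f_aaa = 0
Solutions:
 f(a) = C1 + Integral(C2*airyai(a*(-1/k)^(1/3)) + C3*airybi(a*(-1/k)^(1/3)), a)


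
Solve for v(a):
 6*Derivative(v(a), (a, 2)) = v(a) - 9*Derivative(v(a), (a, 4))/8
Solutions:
 v(a) = C1*exp(-a*sqrt(-8/3 + 2*sqrt(2))) + C2*exp(a*sqrt(-8/3 + 2*sqrt(2))) + C3*sin(a*sqrt(8/3 + 2*sqrt(2))) + C4*cos(a*sqrt(8/3 + 2*sqrt(2)))


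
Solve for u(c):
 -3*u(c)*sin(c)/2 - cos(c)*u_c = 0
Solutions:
 u(c) = C1*cos(c)^(3/2)


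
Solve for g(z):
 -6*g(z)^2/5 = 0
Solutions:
 g(z) = 0


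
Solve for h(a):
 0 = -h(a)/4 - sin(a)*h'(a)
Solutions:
 h(a) = C1*(cos(a) + 1)^(1/8)/(cos(a) - 1)^(1/8)


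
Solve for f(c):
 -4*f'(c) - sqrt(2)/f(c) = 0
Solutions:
 f(c) = -sqrt(C1 - 2*sqrt(2)*c)/2
 f(c) = sqrt(C1 - 2*sqrt(2)*c)/2


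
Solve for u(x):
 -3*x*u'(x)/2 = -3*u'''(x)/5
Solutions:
 u(x) = C1 + Integral(C2*airyai(2^(2/3)*5^(1/3)*x/2) + C3*airybi(2^(2/3)*5^(1/3)*x/2), x)


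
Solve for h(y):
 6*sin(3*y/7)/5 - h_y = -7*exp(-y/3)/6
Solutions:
 h(y) = C1 - 14*cos(3*y/7)/5 - 7*exp(-y/3)/2


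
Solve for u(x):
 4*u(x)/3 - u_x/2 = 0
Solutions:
 u(x) = C1*exp(8*x/3)


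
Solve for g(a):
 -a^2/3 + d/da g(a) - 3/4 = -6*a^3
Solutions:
 g(a) = C1 - 3*a^4/2 + a^3/9 + 3*a/4


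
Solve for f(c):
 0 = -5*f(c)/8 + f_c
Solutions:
 f(c) = C1*exp(5*c/8)


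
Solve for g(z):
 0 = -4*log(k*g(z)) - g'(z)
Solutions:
 li(k*g(z))/k = C1 - 4*z


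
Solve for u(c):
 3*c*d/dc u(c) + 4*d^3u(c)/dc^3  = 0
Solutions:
 u(c) = C1 + Integral(C2*airyai(-6^(1/3)*c/2) + C3*airybi(-6^(1/3)*c/2), c)


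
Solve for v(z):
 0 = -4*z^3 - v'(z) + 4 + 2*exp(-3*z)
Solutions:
 v(z) = C1 - z^4 + 4*z - 2*exp(-3*z)/3


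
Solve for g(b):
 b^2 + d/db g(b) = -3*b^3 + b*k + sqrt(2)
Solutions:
 g(b) = C1 - 3*b^4/4 - b^3/3 + b^2*k/2 + sqrt(2)*b


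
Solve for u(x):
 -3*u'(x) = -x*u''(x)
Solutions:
 u(x) = C1 + C2*x^4


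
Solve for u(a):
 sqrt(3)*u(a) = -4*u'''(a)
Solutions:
 u(a) = C3*exp(-2^(1/3)*3^(1/6)*a/2) + (C1*sin(2^(1/3)*3^(2/3)*a/4) + C2*cos(2^(1/3)*3^(2/3)*a/4))*exp(2^(1/3)*3^(1/6)*a/4)


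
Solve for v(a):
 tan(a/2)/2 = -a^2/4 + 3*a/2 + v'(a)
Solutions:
 v(a) = C1 + a^3/12 - 3*a^2/4 - log(cos(a/2))


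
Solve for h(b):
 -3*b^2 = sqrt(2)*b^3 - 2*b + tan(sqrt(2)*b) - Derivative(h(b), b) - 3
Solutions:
 h(b) = C1 + sqrt(2)*b^4/4 + b^3 - b^2 - 3*b - sqrt(2)*log(cos(sqrt(2)*b))/2


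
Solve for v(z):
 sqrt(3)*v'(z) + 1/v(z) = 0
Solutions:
 v(z) = -sqrt(C1 - 6*sqrt(3)*z)/3
 v(z) = sqrt(C1 - 6*sqrt(3)*z)/3


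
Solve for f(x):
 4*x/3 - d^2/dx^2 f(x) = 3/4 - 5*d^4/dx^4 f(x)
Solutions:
 f(x) = C1 + C2*x + C3*exp(-sqrt(5)*x/5) + C4*exp(sqrt(5)*x/5) + 2*x^3/9 - 3*x^2/8


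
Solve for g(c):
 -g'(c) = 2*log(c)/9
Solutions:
 g(c) = C1 - 2*c*log(c)/9 + 2*c/9


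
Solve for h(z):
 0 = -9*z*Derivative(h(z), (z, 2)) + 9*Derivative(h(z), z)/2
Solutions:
 h(z) = C1 + C2*z^(3/2)


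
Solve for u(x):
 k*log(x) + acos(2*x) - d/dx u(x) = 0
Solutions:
 u(x) = C1 + k*x*(log(x) - 1) + x*acos(2*x) - sqrt(1 - 4*x^2)/2


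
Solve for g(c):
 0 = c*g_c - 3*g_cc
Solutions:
 g(c) = C1 + C2*erfi(sqrt(6)*c/6)


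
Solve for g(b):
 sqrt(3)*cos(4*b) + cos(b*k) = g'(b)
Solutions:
 g(b) = C1 + sqrt(3)*sin(4*b)/4 + sin(b*k)/k


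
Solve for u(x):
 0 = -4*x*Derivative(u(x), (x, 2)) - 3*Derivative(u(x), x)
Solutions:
 u(x) = C1 + C2*x^(1/4)


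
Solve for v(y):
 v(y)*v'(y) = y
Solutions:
 v(y) = -sqrt(C1 + y^2)
 v(y) = sqrt(C1 + y^2)


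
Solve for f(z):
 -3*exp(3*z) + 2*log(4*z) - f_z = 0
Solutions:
 f(z) = C1 + 2*z*log(z) + 2*z*(-1 + 2*log(2)) - exp(3*z)


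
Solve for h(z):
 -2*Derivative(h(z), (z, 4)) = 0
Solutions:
 h(z) = C1 + C2*z + C3*z^2 + C4*z^3


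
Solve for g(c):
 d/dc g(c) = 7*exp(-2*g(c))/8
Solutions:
 g(c) = log(C1 + 7*c)/2 - log(2)
 g(c) = log(-sqrt(C1 + 7*c)) - log(2)


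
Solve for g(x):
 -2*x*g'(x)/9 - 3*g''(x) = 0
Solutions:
 g(x) = C1 + C2*erf(sqrt(3)*x/9)


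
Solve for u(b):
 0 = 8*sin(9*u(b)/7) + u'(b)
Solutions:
 8*b + 7*log(cos(9*u(b)/7) - 1)/18 - 7*log(cos(9*u(b)/7) + 1)/18 = C1


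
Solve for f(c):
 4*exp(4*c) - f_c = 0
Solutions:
 f(c) = C1 + exp(4*c)


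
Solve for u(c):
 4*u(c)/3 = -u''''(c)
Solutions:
 u(c) = (C1*sin(3^(3/4)*c/3) + C2*cos(3^(3/4)*c/3))*exp(-3^(3/4)*c/3) + (C3*sin(3^(3/4)*c/3) + C4*cos(3^(3/4)*c/3))*exp(3^(3/4)*c/3)


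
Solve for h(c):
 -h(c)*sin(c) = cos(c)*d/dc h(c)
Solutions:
 h(c) = C1*cos(c)


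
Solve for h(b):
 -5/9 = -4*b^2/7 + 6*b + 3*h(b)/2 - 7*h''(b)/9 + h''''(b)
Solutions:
 h(b) = 8*b^2/21 - 4*b + (C1*sin(2^(3/4)*3^(1/4)*b*sin(atan(sqrt(437)/7)/2)/2) + C2*cos(2^(3/4)*3^(1/4)*b*sin(atan(sqrt(437)/7)/2)/2))*exp(-2^(3/4)*3^(1/4)*b*cos(atan(sqrt(437)/7)/2)/2) + (C3*sin(2^(3/4)*3^(1/4)*b*sin(atan(sqrt(437)/7)/2)/2) + C4*cos(2^(3/4)*3^(1/4)*b*sin(atan(sqrt(437)/7)/2)/2))*exp(2^(3/4)*3^(1/4)*b*cos(atan(sqrt(437)/7)/2)/2) + 2/81


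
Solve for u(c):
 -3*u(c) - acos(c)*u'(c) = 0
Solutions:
 u(c) = C1*exp(-3*Integral(1/acos(c), c))


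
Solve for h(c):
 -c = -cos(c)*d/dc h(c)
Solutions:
 h(c) = C1 + Integral(c/cos(c), c)


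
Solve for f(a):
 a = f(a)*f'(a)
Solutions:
 f(a) = -sqrt(C1 + a^2)
 f(a) = sqrt(C1 + a^2)


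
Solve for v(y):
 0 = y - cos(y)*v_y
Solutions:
 v(y) = C1 + Integral(y/cos(y), y)


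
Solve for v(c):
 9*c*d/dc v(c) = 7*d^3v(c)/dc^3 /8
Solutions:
 v(c) = C1 + Integral(C2*airyai(2*21^(2/3)*c/7) + C3*airybi(2*21^(2/3)*c/7), c)


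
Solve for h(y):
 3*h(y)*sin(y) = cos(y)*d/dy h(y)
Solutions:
 h(y) = C1/cos(y)^3


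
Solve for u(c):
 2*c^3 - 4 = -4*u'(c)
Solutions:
 u(c) = C1 - c^4/8 + c


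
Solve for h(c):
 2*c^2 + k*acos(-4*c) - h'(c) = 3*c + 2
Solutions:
 h(c) = C1 + 2*c^3/3 - 3*c^2/2 - 2*c + k*(c*acos(-4*c) + sqrt(1 - 16*c^2)/4)


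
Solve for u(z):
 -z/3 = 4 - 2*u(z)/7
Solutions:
 u(z) = 7*z/6 + 14


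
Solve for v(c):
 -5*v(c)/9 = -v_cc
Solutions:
 v(c) = C1*exp(-sqrt(5)*c/3) + C2*exp(sqrt(5)*c/3)


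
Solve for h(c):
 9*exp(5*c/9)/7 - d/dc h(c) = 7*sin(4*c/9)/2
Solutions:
 h(c) = C1 + 81*exp(5*c/9)/35 + 63*cos(4*c/9)/8


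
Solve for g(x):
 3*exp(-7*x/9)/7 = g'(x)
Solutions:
 g(x) = C1 - 27*exp(-7*x/9)/49


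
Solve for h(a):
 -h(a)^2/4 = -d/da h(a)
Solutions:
 h(a) = -4/(C1 + a)


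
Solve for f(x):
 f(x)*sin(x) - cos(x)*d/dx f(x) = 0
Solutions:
 f(x) = C1/cos(x)


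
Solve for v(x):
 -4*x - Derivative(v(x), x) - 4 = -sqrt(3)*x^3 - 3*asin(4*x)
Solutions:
 v(x) = C1 + sqrt(3)*x^4/4 - 2*x^2 + 3*x*asin(4*x) - 4*x + 3*sqrt(1 - 16*x^2)/4


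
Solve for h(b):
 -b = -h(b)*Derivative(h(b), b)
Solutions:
 h(b) = -sqrt(C1 + b^2)
 h(b) = sqrt(C1 + b^2)


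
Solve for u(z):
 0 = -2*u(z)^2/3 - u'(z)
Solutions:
 u(z) = 3/(C1 + 2*z)


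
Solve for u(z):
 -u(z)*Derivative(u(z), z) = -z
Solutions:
 u(z) = -sqrt(C1 + z^2)
 u(z) = sqrt(C1 + z^2)


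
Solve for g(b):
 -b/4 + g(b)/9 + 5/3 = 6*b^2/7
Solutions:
 g(b) = 54*b^2/7 + 9*b/4 - 15


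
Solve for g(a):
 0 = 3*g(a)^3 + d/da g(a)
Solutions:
 g(a) = -sqrt(2)*sqrt(-1/(C1 - 3*a))/2
 g(a) = sqrt(2)*sqrt(-1/(C1 - 3*a))/2


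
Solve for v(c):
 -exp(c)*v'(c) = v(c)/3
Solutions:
 v(c) = C1*exp(exp(-c)/3)


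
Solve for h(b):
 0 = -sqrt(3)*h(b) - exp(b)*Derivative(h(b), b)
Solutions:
 h(b) = C1*exp(sqrt(3)*exp(-b))


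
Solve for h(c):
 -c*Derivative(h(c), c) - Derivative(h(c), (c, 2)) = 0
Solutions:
 h(c) = C1 + C2*erf(sqrt(2)*c/2)


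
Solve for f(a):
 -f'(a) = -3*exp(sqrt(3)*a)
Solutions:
 f(a) = C1 + sqrt(3)*exp(sqrt(3)*a)


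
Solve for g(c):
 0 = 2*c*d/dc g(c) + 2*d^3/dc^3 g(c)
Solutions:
 g(c) = C1 + Integral(C2*airyai(-c) + C3*airybi(-c), c)


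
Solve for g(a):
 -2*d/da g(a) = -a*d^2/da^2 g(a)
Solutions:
 g(a) = C1 + C2*a^3


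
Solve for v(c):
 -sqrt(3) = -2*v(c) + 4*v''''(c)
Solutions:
 v(c) = C1*exp(-2^(3/4)*c/2) + C2*exp(2^(3/4)*c/2) + C3*sin(2^(3/4)*c/2) + C4*cos(2^(3/4)*c/2) + sqrt(3)/2


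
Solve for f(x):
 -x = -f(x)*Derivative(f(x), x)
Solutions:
 f(x) = -sqrt(C1 + x^2)
 f(x) = sqrt(C1 + x^2)


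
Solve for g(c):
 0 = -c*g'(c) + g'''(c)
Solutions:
 g(c) = C1 + Integral(C2*airyai(c) + C3*airybi(c), c)


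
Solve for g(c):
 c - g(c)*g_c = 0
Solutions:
 g(c) = -sqrt(C1 + c^2)
 g(c) = sqrt(C1 + c^2)


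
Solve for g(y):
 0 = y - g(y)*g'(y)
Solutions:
 g(y) = -sqrt(C1 + y^2)
 g(y) = sqrt(C1 + y^2)


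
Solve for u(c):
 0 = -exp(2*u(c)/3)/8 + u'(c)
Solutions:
 u(c) = 3*log(-sqrt(-1/(C1 + c))) + 3*log(3)/2 + 3*log(2)
 u(c) = 3*log(-1/(C1 + c))/2 + 3*log(3)/2 + 3*log(2)


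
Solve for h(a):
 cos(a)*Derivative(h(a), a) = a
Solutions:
 h(a) = C1 + Integral(a/cos(a), a)


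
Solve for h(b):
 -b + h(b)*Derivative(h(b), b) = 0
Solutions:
 h(b) = -sqrt(C1 + b^2)
 h(b) = sqrt(C1 + b^2)


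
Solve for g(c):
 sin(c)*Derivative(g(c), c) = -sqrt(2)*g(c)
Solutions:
 g(c) = C1*(cos(c) + 1)^(sqrt(2)/2)/(cos(c) - 1)^(sqrt(2)/2)


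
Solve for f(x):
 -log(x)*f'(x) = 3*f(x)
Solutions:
 f(x) = C1*exp(-3*li(x))


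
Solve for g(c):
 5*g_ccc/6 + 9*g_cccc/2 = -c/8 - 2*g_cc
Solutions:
 g(c) = C1 + C2*c - c^3/96 + 5*c^2/384 + (C3*sin(sqrt(1271)*c/54) + C4*cos(sqrt(1271)*c/54))*exp(-5*c/54)


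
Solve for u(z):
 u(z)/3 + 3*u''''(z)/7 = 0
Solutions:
 u(z) = (C1*sin(sqrt(6)*7^(1/4)*z/6) + C2*cos(sqrt(6)*7^(1/4)*z/6))*exp(-sqrt(6)*7^(1/4)*z/6) + (C3*sin(sqrt(6)*7^(1/4)*z/6) + C4*cos(sqrt(6)*7^(1/4)*z/6))*exp(sqrt(6)*7^(1/4)*z/6)


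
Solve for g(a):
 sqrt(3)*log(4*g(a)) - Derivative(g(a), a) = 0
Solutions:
 -sqrt(3)*Integral(1/(log(_y) + 2*log(2)), (_y, g(a)))/3 = C1 - a


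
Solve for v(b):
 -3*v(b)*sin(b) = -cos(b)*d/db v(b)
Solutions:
 v(b) = C1/cos(b)^3


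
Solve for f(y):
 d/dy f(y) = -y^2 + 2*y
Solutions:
 f(y) = C1 - y^3/3 + y^2


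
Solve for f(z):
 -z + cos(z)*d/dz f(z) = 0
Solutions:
 f(z) = C1 + Integral(z/cos(z), z)


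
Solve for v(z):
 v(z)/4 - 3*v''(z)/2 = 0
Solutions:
 v(z) = C1*exp(-sqrt(6)*z/6) + C2*exp(sqrt(6)*z/6)


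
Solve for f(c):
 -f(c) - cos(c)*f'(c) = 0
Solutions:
 f(c) = C1*sqrt(sin(c) - 1)/sqrt(sin(c) + 1)


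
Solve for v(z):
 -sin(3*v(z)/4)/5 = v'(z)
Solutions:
 z/5 + 2*log(cos(3*v(z)/4) - 1)/3 - 2*log(cos(3*v(z)/4) + 1)/3 = C1


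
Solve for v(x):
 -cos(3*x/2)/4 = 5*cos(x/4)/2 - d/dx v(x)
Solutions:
 v(x) = C1 + 10*sin(x/4) + sin(3*x/2)/6


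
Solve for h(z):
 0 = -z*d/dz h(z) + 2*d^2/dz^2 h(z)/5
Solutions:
 h(z) = C1 + C2*erfi(sqrt(5)*z/2)


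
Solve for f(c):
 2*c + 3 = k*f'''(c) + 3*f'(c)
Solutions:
 f(c) = C1 + C2*exp(-sqrt(3)*c*sqrt(-1/k)) + C3*exp(sqrt(3)*c*sqrt(-1/k)) + c^2/3 + c


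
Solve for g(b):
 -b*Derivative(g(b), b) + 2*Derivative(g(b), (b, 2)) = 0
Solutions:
 g(b) = C1 + C2*erfi(b/2)


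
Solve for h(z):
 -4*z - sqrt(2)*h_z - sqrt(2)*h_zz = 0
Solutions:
 h(z) = C1 + C2*exp(-z) - sqrt(2)*z^2 + 2*sqrt(2)*z


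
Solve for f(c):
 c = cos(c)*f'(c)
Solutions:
 f(c) = C1 + Integral(c/cos(c), c)


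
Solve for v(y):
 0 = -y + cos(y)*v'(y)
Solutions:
 v(y) = C1 + Integral(y/cos(y), y)


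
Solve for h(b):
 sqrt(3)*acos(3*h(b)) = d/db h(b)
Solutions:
 Integral(1/acos(3*_y), (_y, h(b))) = C1 + sqrt(3)*b


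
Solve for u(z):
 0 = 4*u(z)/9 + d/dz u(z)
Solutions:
 u(z) = C1*exp(-4*z/9)


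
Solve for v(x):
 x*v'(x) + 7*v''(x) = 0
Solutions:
 v(x) = C1 + C2*erf(sqrt(14)*x/14)


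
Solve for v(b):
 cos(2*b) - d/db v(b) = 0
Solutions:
 v(b) = C1 + sin(2*b)/2


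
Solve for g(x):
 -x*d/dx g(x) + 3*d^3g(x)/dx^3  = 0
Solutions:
 g(x) = C1 + Integral(C2*airyai(3^(2/3)*x/3) + C3*airybi(3^(2/3)*x/3), x)


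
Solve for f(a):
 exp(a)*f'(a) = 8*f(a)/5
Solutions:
 f(a) = C1*exp(-8*exp(-a)/5)


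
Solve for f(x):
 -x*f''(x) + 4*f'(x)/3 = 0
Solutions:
 f(x) = C1 + C2*x^(7/3)


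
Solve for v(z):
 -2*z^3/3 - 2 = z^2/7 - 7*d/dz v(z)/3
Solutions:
 v(z) = C1 + z^4/14 + z^3/49 + 6*z/7


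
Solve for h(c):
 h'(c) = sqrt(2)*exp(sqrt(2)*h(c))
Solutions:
 h(c) = sqrt(2)*(2*log(-1/(C1 + sqrt(2)*c)) - log(2))/4


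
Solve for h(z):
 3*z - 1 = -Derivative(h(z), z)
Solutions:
 h(z) = C1 - 3*z^2/2 + z


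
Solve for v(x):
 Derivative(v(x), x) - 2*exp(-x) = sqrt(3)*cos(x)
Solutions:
 v(x) = C1 + sqrt(3)*sin(x) - 2*exp(-x)


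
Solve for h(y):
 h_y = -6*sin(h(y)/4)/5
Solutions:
 6*y/5 + 2*log(cos(h(y)/4) - 1) - 2*log(cos(h(y)/4) + 1) = C1


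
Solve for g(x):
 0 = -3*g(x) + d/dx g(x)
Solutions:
 g(x) = C1*exp(3*x)


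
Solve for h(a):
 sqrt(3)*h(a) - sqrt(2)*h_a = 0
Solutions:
 h(a) = C1*exp(sqrt(6)*a/2)


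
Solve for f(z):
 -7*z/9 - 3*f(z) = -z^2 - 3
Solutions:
 f(z) = z^2/3 - 7*z/27 + 1


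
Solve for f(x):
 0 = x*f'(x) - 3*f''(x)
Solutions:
 f(x) = C1 + C2*erfi(sqrt(6)*x/6)


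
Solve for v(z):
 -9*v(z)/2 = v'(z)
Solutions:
 v(z) = C1*exp(-9*z/2)


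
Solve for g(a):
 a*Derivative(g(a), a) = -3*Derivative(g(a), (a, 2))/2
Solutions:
 g(a) = C1 + C2*erf(sqrt(3)*a/3)


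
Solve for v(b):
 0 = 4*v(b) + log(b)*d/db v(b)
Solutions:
 v(b) = C1*exp(-4*li(b))


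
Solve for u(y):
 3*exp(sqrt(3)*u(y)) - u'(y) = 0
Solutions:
 u(y) = sqrt(3)*(2*log(-1/(C1 + 3*y)) - log(3))/6


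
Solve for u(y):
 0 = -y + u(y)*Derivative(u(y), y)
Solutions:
 u(y) = -sqrt(C1 + y^2)
 u(y) = sqrt(C1 + y^2)


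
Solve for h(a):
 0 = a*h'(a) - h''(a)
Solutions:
 h(a) = C1 + C2*erfi(sqrt(2)*a/2)


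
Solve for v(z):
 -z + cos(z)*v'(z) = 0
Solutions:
 v(z) = C1 + Integral(z/cos(z), z)


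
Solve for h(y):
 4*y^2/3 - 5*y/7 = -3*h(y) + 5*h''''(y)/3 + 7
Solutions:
 h(y) = C1*exp(-sqrt(3)*5^(3/4)*y/5) + C2*exp(sqrt(3)*5^(3/4)*y/5) + C3*sin(sqrt(3)*5^(3/4)*y/5) + C4*cos(sqrt(3)*5^(3/4)*y/5) - 4*y^2/9 + 5*y/21 + 7/3


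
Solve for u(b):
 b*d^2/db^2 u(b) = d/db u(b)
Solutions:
 u(b) = C1 + C2*b^2


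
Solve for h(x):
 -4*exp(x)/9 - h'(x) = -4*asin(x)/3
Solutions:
 h(x) = C1 + 4*x*asin(x)/3 + 4*sqrt(1 - x^2)/3 - 4*exp(x)/9


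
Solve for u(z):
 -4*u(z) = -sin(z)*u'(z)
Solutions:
 u(z) = C1*(cos(z)^2 - 2*cos(z) + 1)/(cos(z)^2 + 2*cos(z) + 1)


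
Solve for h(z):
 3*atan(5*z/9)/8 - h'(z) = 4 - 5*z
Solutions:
 h(z) = C1 + 5*z^2/2 + 3*z*atan(5*z/9)/8 - 4*z - 27*log(25*z^2 + 81)/80


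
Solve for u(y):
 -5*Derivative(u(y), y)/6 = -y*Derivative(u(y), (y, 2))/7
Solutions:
 u(y) = C1 + C2*y^(41/6)


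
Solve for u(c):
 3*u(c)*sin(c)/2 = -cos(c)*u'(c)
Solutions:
 u(c) = C1*cos(c)^(3/2)


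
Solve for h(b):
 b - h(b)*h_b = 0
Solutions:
 h(b) = -sqrt(C1 + b^2)
 h(b) = sqrt(C1 + b^2)


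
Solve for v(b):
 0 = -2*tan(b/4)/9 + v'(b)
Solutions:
 v(b) = C1 - 8*log(cos(b/4))/9


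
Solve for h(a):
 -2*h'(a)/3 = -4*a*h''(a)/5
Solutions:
 h(a) = C1 + C2*a^(11/6)


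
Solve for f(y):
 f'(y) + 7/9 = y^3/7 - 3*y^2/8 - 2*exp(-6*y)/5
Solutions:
 f(y) = C1 + y^4/28 - y^3/8 - 7*y/9 + exp(-6*y)/15


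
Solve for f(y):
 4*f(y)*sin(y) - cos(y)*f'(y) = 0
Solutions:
 f(y) = C1/cos(y)^4


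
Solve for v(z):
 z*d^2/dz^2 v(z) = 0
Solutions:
 v(z) = C1 + C2*z


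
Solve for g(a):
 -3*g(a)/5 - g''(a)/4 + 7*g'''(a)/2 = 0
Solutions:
 g(a) = C1*exp(a*(-5^(2/3)*(252*sqrt(15881) + 31757)^(1/3) - 5*5^(1/3)/(252*sqrt(15881) + 31757)^(1/3) + 10)/420)*sin(sqrt(3)*5^(1/3)*a*(-5^(1/3)*(252*sqrt(15881) + 31757)^(1/3) + 5/(252*sqrt(15881) + 31757)^(1/3))/420) + C2*exp(a*(-5^(2/3)*(252*sqrt(15881) + 31757)^(1/3) - 5*5^(1/3)/(252*sqrt(15881) + 31757)^(1/3) + 10)/420)*cos(sqrt(3)*5^(1/3)*a*(-5^(1/3)*(252*sqrt(15881) + 31757)^(1/3) + 5/(252*sqrt(15881) + 31757)^(1/3))/420) + C3*exp(a*(5*5^(1/3)/(252*sqrt(15881) + 31757)^(1/3) + 5 + 5^(2/3)*(252*sqrt(15881) + 31757)^(1/3))/210)


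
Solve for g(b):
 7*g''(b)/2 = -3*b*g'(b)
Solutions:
 g(b) = C1 + C2*erf(sqrt(21)*b/7)


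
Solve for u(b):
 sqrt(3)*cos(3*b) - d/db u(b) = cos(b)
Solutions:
 u(b) = C1 - sin(b) + sqrt(3)*sin(3*b)/3


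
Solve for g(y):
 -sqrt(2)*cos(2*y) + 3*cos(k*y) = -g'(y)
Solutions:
 g(y) = C1 + sqrt(2)*sin(2*y)/2 - 3*sin(k*y)/k


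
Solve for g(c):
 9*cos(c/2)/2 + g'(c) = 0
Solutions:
 g(c) = C1 - 9*sin(c/2)


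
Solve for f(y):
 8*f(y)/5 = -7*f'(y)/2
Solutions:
 f(y) = C1*exp(-16*y/35)


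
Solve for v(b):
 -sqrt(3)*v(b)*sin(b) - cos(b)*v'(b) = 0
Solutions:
 v(b) = C1*cos(b)^(sqrt(3))


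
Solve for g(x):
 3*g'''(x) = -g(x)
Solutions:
 g(x) = C3*exp(-3^(2/3)*x/3) + (C1*sin(3^(1/6)*x/2) + C2*cos(3^(1/6)*x/2))*exp(3^(2/3)*x/6)


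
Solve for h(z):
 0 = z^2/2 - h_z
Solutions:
 h(z) = C1 + z^3/6


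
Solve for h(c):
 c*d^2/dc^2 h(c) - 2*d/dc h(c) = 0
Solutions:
 h(c) = C1 + C2*c^3


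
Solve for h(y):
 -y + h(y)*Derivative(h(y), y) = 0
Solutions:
 h(y) = -sqrt(C1 + y^2)
 h(y) = sqrt(C1 + y^2)


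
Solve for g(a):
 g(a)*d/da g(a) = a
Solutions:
 g(a) = -sqrt(C1 + a^2)
 g(a) = sqrt(C1 + a^2)


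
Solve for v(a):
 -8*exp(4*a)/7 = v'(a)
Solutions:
 v(a) = C1 - 2*exp(4*a)/7


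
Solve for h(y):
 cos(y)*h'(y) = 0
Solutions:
 h(y) = C1


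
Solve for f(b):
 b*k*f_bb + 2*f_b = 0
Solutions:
 f(b) = C1 + b^(((re(k) - 2)*re(k) + im(k)^2)/(re(k)^2 + im(k)^2))*(C2*sin(2*log(b)*Abs(im(k))/(re(k)^2 + im(k)^2)) + C3*cos(2*log(b)*im(k)/(re(k)^2 + im(k)^2)))


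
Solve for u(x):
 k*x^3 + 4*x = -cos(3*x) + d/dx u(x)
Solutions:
 u(x) = C1 + k*x^4/4 + 2*x^2 + sin(3*x)/3


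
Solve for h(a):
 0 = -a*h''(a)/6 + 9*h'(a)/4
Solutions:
 h(a) = C1 + C2*a^(29/2)


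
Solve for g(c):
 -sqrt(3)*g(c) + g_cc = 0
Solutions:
 g(c) = C1*exp(-3^(1/4)*c) + C2*exp(3^(1/4)*c)


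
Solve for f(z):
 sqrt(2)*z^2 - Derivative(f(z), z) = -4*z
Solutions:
 f(z) = C1 + sqrt(2)*z^3/3 + 2*z^2


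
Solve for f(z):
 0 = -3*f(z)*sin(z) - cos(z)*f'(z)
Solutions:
 f(z) = C1*cos(z)^3


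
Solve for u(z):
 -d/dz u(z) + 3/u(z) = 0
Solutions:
 u(z) = -sqrt(C1 + 6*z)
 u(z) = sqrt(C1 + 6*z)


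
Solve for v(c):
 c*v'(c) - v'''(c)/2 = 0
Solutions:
 v(c) = C1 + Integral(C2*airyai(2^(1/3)*c) + C3*airybi(2^(1/3)*c), c)


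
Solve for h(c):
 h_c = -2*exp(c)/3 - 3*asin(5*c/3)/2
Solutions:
 h(c) = C1 - 3*c*asin(5*c/3)/2 - 3*sqrt(9 - 25*c^2)/10 - 2*exp(c)/3


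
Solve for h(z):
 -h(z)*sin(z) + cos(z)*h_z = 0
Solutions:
 h(z) = C1/cos(z)


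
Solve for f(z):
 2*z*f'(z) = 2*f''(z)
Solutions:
 f(z) = C1 + C2*erfi(sqrt(2)*z/2)


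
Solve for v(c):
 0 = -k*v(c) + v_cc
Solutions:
 v(c) = C1*exp(-c*sqrt(k)) + C2*exp(c*sqrt(k))


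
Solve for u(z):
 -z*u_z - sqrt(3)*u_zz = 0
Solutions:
 u(z) = C1 + C2*erf(sqrt(2)*3^(3/4)*z/6)


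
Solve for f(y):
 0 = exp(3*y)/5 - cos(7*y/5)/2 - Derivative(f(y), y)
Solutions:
 f(y) = C1 + exp(3*y)/15 - 5*sin(7*y/5)/14


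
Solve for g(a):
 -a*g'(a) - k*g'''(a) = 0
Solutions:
 g(a) = C1 + Integral(C2*airyai(a*(-1/k)^(1/3)) + C3*airybi(a*(-1/k)^(1/3)), a)


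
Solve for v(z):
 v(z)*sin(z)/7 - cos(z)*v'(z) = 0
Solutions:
 v(z) = C1/cos(z)^(1/7)


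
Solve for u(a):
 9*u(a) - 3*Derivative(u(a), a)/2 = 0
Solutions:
 u(a) = C1*exp(6*a)


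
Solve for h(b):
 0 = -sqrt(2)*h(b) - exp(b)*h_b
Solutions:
 h(b) = C1*exp(sqrt(2)*exp(-b))


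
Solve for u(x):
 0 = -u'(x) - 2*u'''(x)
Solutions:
 u(x) = C1 + C2*sin(sqrt(2)*x/2) + C3*cos(sqrt(2)*x/2)


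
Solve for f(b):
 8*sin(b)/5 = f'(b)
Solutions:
 f(b) = C1 - 8*cos(b)/5


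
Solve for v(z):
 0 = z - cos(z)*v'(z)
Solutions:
 v(z) = C1 + Integral(z/cos(z), z)


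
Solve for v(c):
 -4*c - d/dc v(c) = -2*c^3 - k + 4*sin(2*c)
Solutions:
 v(c) = C1 + c^4/2 - 2*c^2 + c*k + 2*cos(2*c)


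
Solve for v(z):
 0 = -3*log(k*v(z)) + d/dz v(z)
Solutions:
 li(k*v(z))/k = C1 + 3*z


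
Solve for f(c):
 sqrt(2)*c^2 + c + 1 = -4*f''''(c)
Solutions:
 f(c) = C1 + C2*c + C3*c^2 + C4*c^3 - sqrt(2)*c^6/1440 - c^5/480 - c^4/96


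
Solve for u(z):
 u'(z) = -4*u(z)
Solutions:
 u(z) = C1*exp(-4*z)


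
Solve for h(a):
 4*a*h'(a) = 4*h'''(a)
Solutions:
 h(a) = C1 + Integral(C2*airyai(a) + C3*airybi(a), a)


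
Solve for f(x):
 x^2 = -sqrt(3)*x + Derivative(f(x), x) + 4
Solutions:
 f(x) = C1 + x^3/3 + sqrt(3)*x^2/2 - 4*x


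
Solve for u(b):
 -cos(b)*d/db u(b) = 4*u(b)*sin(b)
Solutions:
 u(b) = C1*cos(b)^4


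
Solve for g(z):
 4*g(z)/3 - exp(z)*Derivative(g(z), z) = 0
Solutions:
 g(z) = C1*exp(-4*exp(-z)/3)


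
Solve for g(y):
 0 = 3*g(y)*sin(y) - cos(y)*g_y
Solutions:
 g(y) = C1/cos(y)^3


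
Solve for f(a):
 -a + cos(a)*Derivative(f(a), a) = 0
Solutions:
 f(a) = C1 + Integral(a/cos(a), a)


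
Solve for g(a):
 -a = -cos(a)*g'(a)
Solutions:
 g(a) = C1 + Integral(a/cos(a), a)


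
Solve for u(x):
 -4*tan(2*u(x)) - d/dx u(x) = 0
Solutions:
 u(x) = -asin(C1*exp(-8*x))/2 + pi/2
 u(x) = asin(C1*exp(-8*x))/2


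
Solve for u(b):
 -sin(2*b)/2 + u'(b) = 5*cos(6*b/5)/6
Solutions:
 u(b) = C1 + 25*sin(6*b/5)/36 - cos(2*b)/4


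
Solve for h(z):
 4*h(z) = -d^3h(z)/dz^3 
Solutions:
 h(z) = C3*exp(-2^(2/3)*z) + (C1*sin(2^(2/3)*sqrt(3)*z/2) + C2*cos(2^(2/3)*sqrt(3)*z/2))*exp(2^(2/3)*z/2)


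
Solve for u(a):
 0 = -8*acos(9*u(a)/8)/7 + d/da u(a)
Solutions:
 Integral(1/acos(9*_y/8), (_y, u(a))) = C1 + 8*a/7


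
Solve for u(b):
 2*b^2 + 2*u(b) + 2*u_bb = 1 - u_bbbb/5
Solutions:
 u(b) = C1*sin(b*sqrt(5 - sqrt(15))) + C2*sin(b*sqrt(sqrt(15) + 5)) + C3*cos(b*sqrt(5 - sqrt(15))) + C4*cos(b*sqrt(sqrt(15) + 5)) - b^2 + 5/2


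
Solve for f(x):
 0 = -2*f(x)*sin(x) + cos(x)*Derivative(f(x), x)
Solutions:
 f(x) = C1/cos(x)^2


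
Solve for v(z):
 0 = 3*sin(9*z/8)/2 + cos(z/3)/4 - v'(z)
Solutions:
 v(z) = C1 + 3*sin(z/3)/4 - 4*cos(9*z/8)/3


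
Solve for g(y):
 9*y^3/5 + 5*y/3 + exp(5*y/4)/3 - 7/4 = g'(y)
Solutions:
 g(y) = C1 + 9*y^4/20 + 5*y^2/6 - 7*y/4 + 4*exp(5*y/4)/15


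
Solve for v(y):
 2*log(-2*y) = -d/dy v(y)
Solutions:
 v(y) = C1 - 2*y*log(-y) + 2*y*(1 - log(2))


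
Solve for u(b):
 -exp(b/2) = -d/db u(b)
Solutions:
 u(b) = C1 + 2*exp(b/2)


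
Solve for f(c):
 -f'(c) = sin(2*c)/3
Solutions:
 f(c) = C1 + cos(2*c)/6


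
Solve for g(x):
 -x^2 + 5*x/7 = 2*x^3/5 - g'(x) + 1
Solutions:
 g(x) = C1 + x^4/10 + x^3/3 - 5*x^2/14 + x


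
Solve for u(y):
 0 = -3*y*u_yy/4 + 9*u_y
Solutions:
 u(y) = C1 + C2*y^13


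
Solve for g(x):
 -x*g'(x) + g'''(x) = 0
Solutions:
 g(x) = C1 + Integral(C2*airyai(x) + C3*airybi(x), x)


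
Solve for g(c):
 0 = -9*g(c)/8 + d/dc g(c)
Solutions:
 g(c) = C1*exp(9*c/8)


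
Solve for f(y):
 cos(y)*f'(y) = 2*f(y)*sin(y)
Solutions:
 f(y) = C1/cos(y)^2


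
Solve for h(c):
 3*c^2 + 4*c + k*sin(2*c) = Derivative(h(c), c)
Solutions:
 h(c) = C1 + c^3 + 2*c^2 - k*cos(2*c)/2


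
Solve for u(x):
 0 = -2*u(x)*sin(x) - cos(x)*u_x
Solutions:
 u(x) = C1*cos(x)^2


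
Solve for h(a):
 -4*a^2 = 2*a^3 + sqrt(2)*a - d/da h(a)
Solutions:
 h(a) = C1 + a^4/2 + 4*a^3/3 + sqrt(2)*a^2/2


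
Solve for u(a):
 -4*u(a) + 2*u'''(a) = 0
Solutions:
 u(a) = C3*exp(2^(1/3)*a) + (C1*sin(2^(1/3)*sqrt(3)*a/2) + C2*cos(2^(1/3)*sqrt(3)*a/2))*exp(-2^(1/3)*a/2)


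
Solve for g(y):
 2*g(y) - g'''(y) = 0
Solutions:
 g(y) = C3*exp(2^(1/3)*y) + (C1*sin(2^(1/3)*sqrt(3)*y/2) + C2*cos(2^(1/3)*sqrt(3)*y/2))*exp(-2^(1/3)*y/2)


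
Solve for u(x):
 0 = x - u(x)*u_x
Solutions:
 u(x) = -sqrt(C1 + x^2)
 u(x) = sqrt(C1 + x^2)


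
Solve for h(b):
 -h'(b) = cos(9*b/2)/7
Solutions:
 h(b) = C1 - 2*sin(9*b/2)/63


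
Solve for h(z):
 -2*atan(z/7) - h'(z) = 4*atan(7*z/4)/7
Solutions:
 h(z) = C1 - 2*z*atan(z/7) - 4*z*atan(7*z/4)/7 + 7*log(z^2 + 49) + 8*log(49*z^2 + 16)/49


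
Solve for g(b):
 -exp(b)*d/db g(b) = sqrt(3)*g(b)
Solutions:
 g(b) = C1*exp(sqrt(3)*exp(-b))


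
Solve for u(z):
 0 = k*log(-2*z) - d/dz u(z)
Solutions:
 u(z) = C1 + k*z*log(-z) + k*z*(-1 + log(2))


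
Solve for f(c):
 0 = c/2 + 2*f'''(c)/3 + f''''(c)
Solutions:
 f(c) = C1 + C2*c + C3*c^2 + C4*exp(-2*c/3) - c^4/32 + 3*c^3/16


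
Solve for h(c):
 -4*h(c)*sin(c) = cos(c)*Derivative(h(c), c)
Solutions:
 h(c) = C1*cos(c)^4


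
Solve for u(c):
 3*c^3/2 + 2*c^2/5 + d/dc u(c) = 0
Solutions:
 u(c) = C1 - 3*c^4/8 - 2*c^3/15


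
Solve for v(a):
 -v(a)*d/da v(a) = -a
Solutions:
 v(a) = -sqrt(C1 + a^2)
 v(a) = sqrt(C1 + a^2)


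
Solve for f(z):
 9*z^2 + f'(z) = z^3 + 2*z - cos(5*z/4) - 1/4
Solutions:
 f(z) = C1 + z^4/4 - 3*z^3 + z^2 - z/4 - 4*sin(5*z/4)/5


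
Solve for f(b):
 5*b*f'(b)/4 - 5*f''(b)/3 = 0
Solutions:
 f(b) = C1 + C2*erfi(sqrt(6)*b/4)


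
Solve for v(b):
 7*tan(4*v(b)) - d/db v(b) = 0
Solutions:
 v(b) = -asin(C1*exp(28*b))/4 + pi/4
 v(b) = asin(C1*exp(28*b))/4


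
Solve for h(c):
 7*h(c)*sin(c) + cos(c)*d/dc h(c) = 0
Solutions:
 h(c) = C1*cos(c)^7


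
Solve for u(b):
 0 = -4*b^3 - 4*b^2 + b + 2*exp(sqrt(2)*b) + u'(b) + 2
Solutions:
 u(b) = C1 + b^4 + 4*b^3/3 - b^2/2 - 2*b - sqrt(2)*exp(sqrt(2)*b)


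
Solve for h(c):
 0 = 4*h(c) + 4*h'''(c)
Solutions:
 h(c) = C3*exp(-c) + (C1*sin(sqrt(3)*c/2) + C2*cos(sqrt(3)*c/2))*exp(c/2)


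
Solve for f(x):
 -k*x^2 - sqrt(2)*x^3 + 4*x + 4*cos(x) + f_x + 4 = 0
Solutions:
 f(x) = C1 + k*x^3/3 + sqrt(2)*x^4/4 - 2*x^2 - 4*x - 4*sin(x)


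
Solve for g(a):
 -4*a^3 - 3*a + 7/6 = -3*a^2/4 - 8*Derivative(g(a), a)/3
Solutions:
 g(a) = C1 + 3*a^4/8 - 3*a^3/32 + 9*a^2/16 - 7*a/16


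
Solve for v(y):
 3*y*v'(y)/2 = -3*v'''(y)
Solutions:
 v(y) = C1 + Integral(C2*airyai(-2^(2/3)*y/2) + C3*airybi(-2^(2/3)*y/2), y)


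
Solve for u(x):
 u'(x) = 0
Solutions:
 u(x) = C1


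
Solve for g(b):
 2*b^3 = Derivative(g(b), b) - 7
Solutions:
 g(b) = C1 + b^4/2 + 7*b


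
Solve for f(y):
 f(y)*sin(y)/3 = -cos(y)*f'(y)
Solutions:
 f(y) = C1*cos(y)^(1/3)


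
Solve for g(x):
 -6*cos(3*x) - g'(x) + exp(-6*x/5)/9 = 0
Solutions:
 g(x) = C1 - 2*sin(3*x) - 5*exp(-6*x/5)/54


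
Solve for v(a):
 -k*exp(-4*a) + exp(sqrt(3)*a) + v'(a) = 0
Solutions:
 v(a) = C1 - k*exp(-4*a)/4 - sqrt(3)*exp(sqrt(3)*a)/3
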